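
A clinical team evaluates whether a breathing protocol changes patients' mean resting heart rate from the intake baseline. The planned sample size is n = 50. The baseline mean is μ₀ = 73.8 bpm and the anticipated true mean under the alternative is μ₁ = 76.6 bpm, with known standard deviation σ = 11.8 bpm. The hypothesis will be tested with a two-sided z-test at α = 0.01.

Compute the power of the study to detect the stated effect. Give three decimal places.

Power ≈ 0.185

Standardized effect: d = |μ₁ − μ₀| / σ = |76.6 − 73.8| / 11.8 = 0.2373
Noncentrality parameter: δ = d·√n = 0.2373 × √50 = 1.6779
Critical value for a two-sided test at α = 0.01: z_{α/2} = 2.576.
Power = Φ(δ − 2.576) + Φ(−δ − 2.576) = Φ(-0.898) + Φ(-4.254) = 0.1846 + 0.0000 = 0.1846.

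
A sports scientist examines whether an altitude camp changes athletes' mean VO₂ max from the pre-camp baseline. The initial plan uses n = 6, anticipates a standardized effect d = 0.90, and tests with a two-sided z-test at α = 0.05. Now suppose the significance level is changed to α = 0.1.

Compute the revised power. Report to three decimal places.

δ = d·√n = 0.90 × √6 = 2.2045 (unchanged). New critical value: z_{0.05} = 1.645.
Revised power = Φ(δ − 1.645) + Φ(−δ − 1.645) = Φ(0.560) + Φ(-3.849) = 0.7122 + 0.0001 = 0.7122.

Power ≈ 0.712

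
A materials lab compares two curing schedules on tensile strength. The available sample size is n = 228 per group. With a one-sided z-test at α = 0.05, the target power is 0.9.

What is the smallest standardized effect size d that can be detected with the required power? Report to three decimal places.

Need Φ(δ − 1.645) = 0.9, so δ = 1.645 + 1.282 = 2.926.
δ = d·√(n/2) ⇒ d = δ/√(n/2) = 2.926/√(228/2) = 0.2741.

d ≈ 0.274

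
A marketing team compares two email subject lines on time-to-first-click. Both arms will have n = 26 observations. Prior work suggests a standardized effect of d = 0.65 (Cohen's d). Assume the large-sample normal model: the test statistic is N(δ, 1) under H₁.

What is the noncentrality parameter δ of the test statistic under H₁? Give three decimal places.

δ ≈ 2.344

δ = d·√(n/2) = 0.65 × √(26/2) = 2.3436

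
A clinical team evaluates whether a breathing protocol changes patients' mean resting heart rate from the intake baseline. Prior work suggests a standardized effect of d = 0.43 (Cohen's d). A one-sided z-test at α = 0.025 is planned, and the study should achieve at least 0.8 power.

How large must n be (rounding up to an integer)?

n = 43

For power 0.8 need Φ(δ − z_{0.025}) = 0.8, so δ = z_{0.025} + z_{0.20} = 1.960 + 0.842 = 2.802.
δ = d·√n ⇒ n = (δ/d)² = (2.802 / 0.43)² = 42.45.
Round up to the next whole unit.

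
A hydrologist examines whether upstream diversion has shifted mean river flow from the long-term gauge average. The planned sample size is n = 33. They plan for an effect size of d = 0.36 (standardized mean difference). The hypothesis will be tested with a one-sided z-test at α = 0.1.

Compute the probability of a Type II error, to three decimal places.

Noncentrality parameter: δ = d·√n = 0.36 × √33 = 2.0680
Critical value for a one-sided test at α = 0.1: z_α = 1.282.
Power = Φ(δ − 1.282) = Φ(0.786) = 0.7842.
Type II error: β = 1 − power = 1 − 0.7842 = 0.2158.

β ≈ 0.216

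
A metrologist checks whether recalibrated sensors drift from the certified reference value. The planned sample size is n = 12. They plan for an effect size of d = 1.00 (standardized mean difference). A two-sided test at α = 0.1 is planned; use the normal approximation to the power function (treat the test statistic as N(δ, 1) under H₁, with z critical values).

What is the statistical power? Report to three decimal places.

Noncentrality parameter: δ = d·√n = 1.00 × √12 = 3.4641
Critical value for a two-sided test at α = 0.1: z_{α/2} = 1.645.
Power = Φ(δ − 1.645) + Φ(−δ − 1.645) = Φ(1.819) + Φ(-5.109) = 0.9656 + 0.0000 = 0.9656.

Power ≈ 0.966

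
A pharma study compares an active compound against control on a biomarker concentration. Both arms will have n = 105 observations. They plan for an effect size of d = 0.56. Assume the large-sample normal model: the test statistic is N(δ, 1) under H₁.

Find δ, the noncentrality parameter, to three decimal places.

The noncentrality parameter scales effect size by the design's sample-size factor: δ = d·√(n/2) = 0.56 × √(105/2) = 4.0576

δ ≈ 4.058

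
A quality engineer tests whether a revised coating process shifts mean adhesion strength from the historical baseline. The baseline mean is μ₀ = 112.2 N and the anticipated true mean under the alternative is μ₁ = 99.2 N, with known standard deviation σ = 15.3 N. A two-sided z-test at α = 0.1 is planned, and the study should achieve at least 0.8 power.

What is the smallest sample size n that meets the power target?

n = 9

Standardized effect: d = |μ₁ − μ₀| / σ = |99.2 − 112.2| / 15.3 = 0.8497
For power 0.8 need Φ(δ − z_{0.05}) = 0.8, so δ = z_{0.05} + z_{0.20} = 1.645 + 0.842 = 2.486.
(For δ > 0 the lower-tail rejection region contributes negligibly to power, so the one-term inversion is standard.)
δ = d·√n ⇒ n = (δ/d)² = (2.486 / 0.8497)² = 8.56.
Round up to the next whole unit.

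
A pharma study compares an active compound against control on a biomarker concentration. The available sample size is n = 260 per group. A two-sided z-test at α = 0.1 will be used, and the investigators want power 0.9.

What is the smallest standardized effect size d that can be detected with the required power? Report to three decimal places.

Need Φ(δ − 1.645) = 0.9, so δ = 1.645 + 1.282 = 2.926.
(The second rejection-region term Φ(−δ − z_{α/2}) is negligible and dropped.)
δ = d·√(n/2) ⇒ d = δ/√(n/2) = 2.926/√(260/2) = 0.2567.

d ≈ 0.257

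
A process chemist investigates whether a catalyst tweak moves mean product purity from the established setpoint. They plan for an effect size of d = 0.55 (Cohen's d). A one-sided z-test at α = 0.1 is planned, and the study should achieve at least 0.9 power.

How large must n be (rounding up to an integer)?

Set Φ(δ − 1.282) = 0.9; then δ − 1.282 = Φ⁻¹(0.9) = 1.282, giving δ = 2.563.
δ = d·√n ⇒ n = (δ/d)² = (2.563 / 0.55)² = 21.72.
Rounding up, n = 22.

n = 22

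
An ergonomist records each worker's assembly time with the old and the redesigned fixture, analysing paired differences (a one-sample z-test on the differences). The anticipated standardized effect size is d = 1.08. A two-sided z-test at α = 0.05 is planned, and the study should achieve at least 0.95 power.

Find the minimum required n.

For power 0.95 need Φ(δ − z_{0.025}) = 0.95, so δ = z_{0.025} + z_{0.05} = 1.960 + 1.645 = 3.605.
(The Φ(−δ − z_{α/2}) term is vanishingly small for δ > 0 and is dropped in the standard sample-size formula.)
δ = d·√n ⇒ n = (δ/d)² = (3.605 / 1.08)² = 11.14.
Rounding up, n = 12.

n = 12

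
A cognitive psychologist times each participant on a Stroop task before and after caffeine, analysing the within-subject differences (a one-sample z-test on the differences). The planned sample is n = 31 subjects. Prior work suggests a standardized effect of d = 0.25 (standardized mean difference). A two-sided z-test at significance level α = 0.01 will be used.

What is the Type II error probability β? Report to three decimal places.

β ≈ 0.882

Noncentrality parameter: λ = d·√n = 0.25 × √31 = 1.3919
Two-sided α = 0.01 → critical value z_{0.005} = 2.576.
Power = Φ(λ − 2.576) + Φ(−λ − 2.576) = Φ(-1.184) + Φ(-3.968) = 0.1182 + 0.0000 = 0.1183.
Type II error: β = 1 − power = 1 − 0.1183 = 0.8817.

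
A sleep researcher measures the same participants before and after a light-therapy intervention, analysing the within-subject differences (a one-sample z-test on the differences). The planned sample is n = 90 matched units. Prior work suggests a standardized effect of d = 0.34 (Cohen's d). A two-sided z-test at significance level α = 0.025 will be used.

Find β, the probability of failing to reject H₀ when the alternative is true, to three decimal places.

Noncentrality parameter: δ = d·√n = 0.34 × √90 = 3.2255
Two-sided α = 0.025 → critical value z_{0.0125} = 2.241.
Power = Φ(δ − 2.241) + Φ(−δ − 2.241) = Φ(0.984) + Φ(-5.467) = 0.8375 + 0.0000 = 0.8375.
Type II error: β = 1 − power = 1 − 0.8375 = 0.1625.

β ≈ 0.163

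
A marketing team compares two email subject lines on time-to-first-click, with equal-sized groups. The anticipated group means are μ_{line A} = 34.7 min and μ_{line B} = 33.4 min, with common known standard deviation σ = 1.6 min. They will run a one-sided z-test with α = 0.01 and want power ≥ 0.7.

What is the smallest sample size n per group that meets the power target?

Standardized effect: d = |μ_{line A} − μ_{line B}| / σ = |34.7 − 33.4| / 1.6 = 0.8125
Set Φ(δ − 2.326) = 0.7; then δ − 2.326 = Φ⁻¹(0.7) = 0.524, giving δ = 2.851.
δ = d·√(n/2) ⇒ n = 2(δ/d)² = 2 × (2.851 / 0.8125)² = 24.62.
Round up to the next whole unit.

n = 25 per group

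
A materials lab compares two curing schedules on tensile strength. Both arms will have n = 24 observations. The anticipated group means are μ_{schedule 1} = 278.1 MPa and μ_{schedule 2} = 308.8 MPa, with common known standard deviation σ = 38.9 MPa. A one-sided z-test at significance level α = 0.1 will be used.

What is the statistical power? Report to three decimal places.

Power ≈ 0.927

Standardized effect: d = |μ_{schedule 1} − μ_{schedule 2}| / σ = |278.1 − 308.8| / 38.9 = 0.7892
Noncentrality parameter: δ = d·√(n/2) = 0.7892 × √(24/2) = 2.7339
One-sided α = 0.1 → critical value z_{0.1} = 1.282.
Power = P(Z > 1.282 − δ) = Φ(1.452) = 0.9268.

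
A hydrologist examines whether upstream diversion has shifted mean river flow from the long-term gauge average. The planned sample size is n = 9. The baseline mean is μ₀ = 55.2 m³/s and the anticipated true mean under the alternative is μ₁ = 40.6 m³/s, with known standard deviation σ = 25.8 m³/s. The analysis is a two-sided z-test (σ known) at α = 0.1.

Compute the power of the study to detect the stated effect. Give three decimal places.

Power ≈ 0.521

Standardized effect: d = |μ₁ − μ₀| / σ = |40.6 − 55.2| / 25.8 = 0.5659
Noncentrality parameter: δ = d·√n = 0.5659 × √9 = 1.6977
Two-sided α = 0.1 → critical value z_{0.05} = 1.645.
Power = Φ(δ − 1.645) + Φ(−δ − 1.645) = Φ(0.053) + Φ(-3.343) = 0.5211 + 0.0004 = 0.5215.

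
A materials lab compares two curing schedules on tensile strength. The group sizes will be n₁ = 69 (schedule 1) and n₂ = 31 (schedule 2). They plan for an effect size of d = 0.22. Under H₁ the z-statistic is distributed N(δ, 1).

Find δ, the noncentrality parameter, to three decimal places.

δ = d / √(1/n₁ + 1/n₂) = 0.22 / √(1/69 + 1/31) = 1.0175

δ ≈ 1.017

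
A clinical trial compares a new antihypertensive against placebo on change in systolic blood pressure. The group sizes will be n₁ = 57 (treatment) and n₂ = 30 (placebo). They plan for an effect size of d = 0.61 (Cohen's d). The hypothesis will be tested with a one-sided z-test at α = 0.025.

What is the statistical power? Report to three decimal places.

Power ≈ 0.772

Noncentrality parameter: λ = d / √(1/n₁ + 1/n₂) = 0.61 / √(1/57 + 1/30) = 2.7044
Critical value for a one-sided test at α = 0.025: z_α = 1.960.
Power = P(Z > 1.960 − λ) = Φ(0.744) = 0.7717.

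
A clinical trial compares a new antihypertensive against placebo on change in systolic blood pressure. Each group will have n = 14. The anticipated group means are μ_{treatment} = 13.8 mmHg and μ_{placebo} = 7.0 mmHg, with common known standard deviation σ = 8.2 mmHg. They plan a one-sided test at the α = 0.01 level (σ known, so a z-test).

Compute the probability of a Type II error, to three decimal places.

Standardized effect: d = |μ_{treatment} − μ_{placebo}| / σ = |13.8 − 7.0| / 8.2 = 0.8293
Noncentrality parameter: δ = d·√(n/2) = 0.8293 × √(14/2) = 2.1940
One-sided α = 0.01 → critical value z_{0.01} = 2.326.
Power = Φ(δ − 2.326) = Φ(-0.132) = 0.4474.
Type II error: β = 1 − power = 1 − 0.4474 = 0.5526.

β ≈ 0.553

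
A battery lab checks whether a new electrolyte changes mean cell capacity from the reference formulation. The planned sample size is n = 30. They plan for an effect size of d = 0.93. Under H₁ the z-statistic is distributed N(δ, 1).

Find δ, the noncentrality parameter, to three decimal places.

The noncentrality parameter scales effect size by the design's sample-size factor: δ = d·√n = 0.93 × √30 = 5.0938

δ ≈ 5.094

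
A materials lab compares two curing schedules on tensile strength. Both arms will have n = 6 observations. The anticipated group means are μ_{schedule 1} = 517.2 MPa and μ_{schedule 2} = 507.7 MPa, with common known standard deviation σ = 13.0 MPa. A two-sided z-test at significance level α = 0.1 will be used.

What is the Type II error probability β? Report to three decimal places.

Standardized effect: d = |μ_{schedule 1} − μ_{schedule 2}| / σ = |517.2 − 507.7| / 13.0 = 0.7308
Noncentrality parameter: δ = d·√(n/2) = 0.7308 × √(6/2) = 1.2657
Critical value for a two-sided test at α = 0.1: z_{α/2} = 1.645.
Power = Φ(δ − 1.645) + Φ(−δ − 1.645) = Φ(-0.379) + Φ(-2.911) = 0.3523 + 0.0018 = 0.3541.
Type II error: β = 1 − power = 1 − 0.3541 = 0.6459.

β ≈ 0.646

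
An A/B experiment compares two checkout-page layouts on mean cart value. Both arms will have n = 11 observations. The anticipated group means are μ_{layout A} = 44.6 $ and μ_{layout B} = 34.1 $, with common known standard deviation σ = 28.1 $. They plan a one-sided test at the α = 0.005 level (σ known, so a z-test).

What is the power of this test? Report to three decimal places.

Power ≈ 0.045

Standardized effect: d = |μ_{layout A} − μ_{layout B}| / σ = |44.6 − 34.1| / 28.1 = 0.3737
Noncentrality parameter: δ = d·√(n/2) = 0.3737 × √(11/2) = 0.8763
Critical value for a one-sided test at α = 0.005: z_α = 2.576.
Power = P(Z > 2.576 − δ) = Φ(-1.700) = 0.0446.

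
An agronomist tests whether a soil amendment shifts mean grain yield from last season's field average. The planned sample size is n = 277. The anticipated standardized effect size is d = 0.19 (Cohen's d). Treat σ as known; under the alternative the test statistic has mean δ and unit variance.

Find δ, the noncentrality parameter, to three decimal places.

δ ≈ 3.162

The noncentrality parameter scales effect size by the design's sample-size factor: δ = d·√n = 0.19 × √277 = 3.1622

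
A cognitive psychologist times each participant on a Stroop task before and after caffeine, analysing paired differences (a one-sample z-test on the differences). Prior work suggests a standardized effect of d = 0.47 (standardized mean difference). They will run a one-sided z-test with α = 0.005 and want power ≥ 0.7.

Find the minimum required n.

Set Φ(δ − 2.576) = 0.7; then δ − 2.576 = Φ⁻¹(0.7) = 0.524, giving δ = 3.100.
δ = d·√n ⇒ n = (δ/d)² = (3.100 / 0.47)² = 43.51.
Rounding up, n = 44.

n = 44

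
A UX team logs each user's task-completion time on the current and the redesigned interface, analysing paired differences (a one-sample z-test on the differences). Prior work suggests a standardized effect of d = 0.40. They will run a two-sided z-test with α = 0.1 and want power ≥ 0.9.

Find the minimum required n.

n = 54

For power 0.9 need Φ(δ − z_{0.05}) = 0.9, so δ = z_{0.05} + z_{0.10} = 1.645 + 1.282 = 2.926.
(For δ > 0 the lower-tail rejection region contributes negligibly to power, so the one-term inversion is standard.)
δ = d·√n ⇒ n = (δ/d)² = (2.926 / 0.40)² = 53.52.
Rounding up, n = 54.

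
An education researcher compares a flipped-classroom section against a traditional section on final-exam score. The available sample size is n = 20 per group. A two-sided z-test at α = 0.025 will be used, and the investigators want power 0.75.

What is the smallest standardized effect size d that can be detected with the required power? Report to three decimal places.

Need Φ(δ − 2.241) = 0.75, so δ = 2.241 + 0.674 = 2.916.
(Lower-tail contribution to power is negligible for δ > 0.)
δ = d·√(n/2) ⇒ d = δ/√(n/2) = 2.916/√(20/2) = 0.9221.

d ≈ 0.922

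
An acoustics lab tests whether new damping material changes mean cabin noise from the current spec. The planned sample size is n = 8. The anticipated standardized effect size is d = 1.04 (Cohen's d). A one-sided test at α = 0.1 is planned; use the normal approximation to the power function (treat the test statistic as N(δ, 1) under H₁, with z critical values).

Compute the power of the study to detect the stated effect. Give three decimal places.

Noncentrality parameter: λ = d·√n = 1.04 × √8 = 2.9416
Critical value for a one-sided test at α = 0.1: z_α = 1.282.
Power = P(Z > 1.282 − λ) = Φ(1.660) = 0.9515.

Power ≈ 0.952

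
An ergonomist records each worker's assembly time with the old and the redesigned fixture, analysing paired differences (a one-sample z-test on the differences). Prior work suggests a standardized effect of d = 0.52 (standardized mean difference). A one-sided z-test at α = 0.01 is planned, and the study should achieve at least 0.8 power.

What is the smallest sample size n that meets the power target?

n = 38

Set Φ(δ − 2.326) = 0.8; then δ − 2.326 = Φ⁻¹(0.8) = 0.842, giving δ = 3.168.
δ = d·√n ⇒ n = (δ/d)² = (3.168 / 0.52)² = 37.12.
Round up to the next whole unit.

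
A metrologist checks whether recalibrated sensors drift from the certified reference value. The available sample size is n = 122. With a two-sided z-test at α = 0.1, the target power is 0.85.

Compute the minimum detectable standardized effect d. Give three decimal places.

d ≈ 0.243

Required noncentrality: δ = z_{0.05} + z_{0.15} = 1.645 + 1.036 = 2.681.
(Lower-tail contribution to power is negligible for δ > 0.)
δ = d·√n ⇒ d = δ/√n = 2.681/√122 = 0.2428.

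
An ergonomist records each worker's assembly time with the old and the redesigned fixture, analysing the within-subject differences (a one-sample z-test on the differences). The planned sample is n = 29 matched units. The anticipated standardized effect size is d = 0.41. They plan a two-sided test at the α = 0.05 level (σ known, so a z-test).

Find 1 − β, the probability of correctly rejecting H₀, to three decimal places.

Power ≈ 0.598

Noncentrality parameter: δ = d·√n = 0.41 × √29 = 2.2079
Two-sided α = 0.05 → critical value z_{0.025} = 1.960.
Power = Φ(δ − 1.960) + Φ(−δ − 1.960) = Φ(0.248) + Φ(-4.168) = 0.5979 + 0.0000 = 0.5979.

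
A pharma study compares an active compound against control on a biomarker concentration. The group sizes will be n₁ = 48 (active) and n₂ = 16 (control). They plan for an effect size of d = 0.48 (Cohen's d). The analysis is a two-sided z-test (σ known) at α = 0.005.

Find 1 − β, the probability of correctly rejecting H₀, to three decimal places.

Power ≈ 0.126

Noncentrality parameter: λ = d / √(1/n₁ + 1/n₂) = 0.48 / √(1/48 + 1/16) = 1.6628
Two-sided α = 0.005 → critical value z_{0.0025} = 2.807.
Power = Φ(λ − 2.807) + Φ(−λ − 2.807) = Φ(-1.144) + Φ(-4.470) = 0.1263 + 0.0000 = 0.1263.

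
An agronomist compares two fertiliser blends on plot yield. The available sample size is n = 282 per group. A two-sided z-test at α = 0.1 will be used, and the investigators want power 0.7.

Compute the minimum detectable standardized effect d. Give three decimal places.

Required noncentrality: δ = z_{0.05} + z_{0.30} = 1.645 + 0.524 = 2.169.
(The second rejection-region term Φ(−δ − z_{α/2}) is negligible and dropped.)
δ = d·√(n/2) ⇒ d = δ/√(n/2) = 2.169/√(282/2) = 0.1827.

d ≈ 0.183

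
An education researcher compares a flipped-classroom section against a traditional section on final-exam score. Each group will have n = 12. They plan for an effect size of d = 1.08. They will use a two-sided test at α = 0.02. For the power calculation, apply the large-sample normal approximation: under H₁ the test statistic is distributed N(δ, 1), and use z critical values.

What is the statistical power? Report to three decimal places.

Power ≈ 0.625

Noncentrality parameter: δ = d·√(n/2) = 1.08 × √(12/2) = 2.6454
Critical value for a two-sided test at α = 0.02: z_{α/2} = 2.326.
Power = Φ(δ − 2.326) + Φ(−δ − 2.326) = Φ(0.319) + Φ(-4.972) = 0.6252 + 0.0000 = 0.6252.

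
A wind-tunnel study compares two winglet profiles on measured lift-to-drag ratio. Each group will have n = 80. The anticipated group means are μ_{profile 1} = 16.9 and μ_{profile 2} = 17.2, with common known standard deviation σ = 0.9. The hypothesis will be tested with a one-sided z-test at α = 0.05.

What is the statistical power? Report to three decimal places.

Standardized effect: d = |μ_{profile 1} − μ_{profile 2}| / σ = |16.9 − 17.2| / 0.9 = 0.3333
Noncentrality parameter: δ = d·√(n/2) = 0.3333 × √(80/2) = 2.1082
Critical value for a one-sided test at α = 0.05: z_α = 1.645.
Power = Φ(δ − 1.645) = Φ(0.463) = 0.6784.

Power ≈ 0.678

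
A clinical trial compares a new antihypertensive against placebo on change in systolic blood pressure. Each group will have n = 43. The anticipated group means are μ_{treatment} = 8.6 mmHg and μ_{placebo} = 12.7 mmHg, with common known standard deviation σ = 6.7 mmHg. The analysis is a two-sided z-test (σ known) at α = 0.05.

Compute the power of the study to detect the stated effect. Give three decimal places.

Power ≈ 0.810

Standardized effect: d = |μ_{treatment} − μ_{placebo}| / σ = |8.6 − 12.7| / 6.7 = 0.6119
Noncentrality parameter: δ = d·√(n/2) = 0.6119 × √(43/2) = 2.8375
Critical value for a two-sided test at α = 0.05: z_{α/2} = 1.960.
Power = Φ(δ − 1.960) + Φ(−δ − 1.960) = Φ(0.877) + Φ(-4.797) = 0.8099 + 0.0000 = 0.8099.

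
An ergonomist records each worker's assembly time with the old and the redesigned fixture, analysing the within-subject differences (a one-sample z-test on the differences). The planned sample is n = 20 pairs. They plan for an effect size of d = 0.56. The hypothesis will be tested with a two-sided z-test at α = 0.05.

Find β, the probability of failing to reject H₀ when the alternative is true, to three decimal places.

Noncentrality parameter: λ = d·√n = 0.56 × √20 = 2.5044
Two-sided α = 0.05 → critical value z_{0.025} = 1.960.
Power = Φ(λ − 1.960) + Φ(−λ − 1.960) = Φ(0.544) + Φ(-4.464) = 0.7069 + 0.0000 = 0.7069.
Type II error: β = 1 − power = 1 − 0.7069 = 0.2931.

β ≈ 0.293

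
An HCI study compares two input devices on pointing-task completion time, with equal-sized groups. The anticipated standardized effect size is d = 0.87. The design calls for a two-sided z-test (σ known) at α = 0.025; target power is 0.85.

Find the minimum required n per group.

Set Φ(δ − 2.241) = 0.85; then δ − 2.241 = Φ⁻¹(0.85) = 1.036, giving δ = 3.278.
(The Φ(−δ − z_{α/2}) term is vanishingly small for δ > 0 and is dropped in the standard sample-size formula.)
δ = d·√(n/2) ⇒ n = 2(δ/d)² = 2 × (3.278 / 0.87)² = 28.39.
Rounding up, n = 29 per group.

n = 29 per group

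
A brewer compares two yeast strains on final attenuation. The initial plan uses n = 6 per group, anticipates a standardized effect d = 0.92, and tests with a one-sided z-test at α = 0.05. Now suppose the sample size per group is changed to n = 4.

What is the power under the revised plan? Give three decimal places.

With n = 4 per group: δ = d·√(n/2) = 0.92 × √(4/2) = 1.3011. Critical value z_{0.05} = 1.645.
Revised power = Φ(δ − 1.645) = Φ(-0.344) = 0.3655.

Power ≈ 0.366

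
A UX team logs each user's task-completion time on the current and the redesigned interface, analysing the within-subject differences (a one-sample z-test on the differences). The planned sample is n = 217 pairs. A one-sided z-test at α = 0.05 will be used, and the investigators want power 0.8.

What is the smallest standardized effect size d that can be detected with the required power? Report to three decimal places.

Need Φ(δ − 1.645) = 0.8, so δ = 1.645 + 0.842 = 2.486.
δ = d·√n ⇒ d = δ/√n = 2.486/√217 = 0.1688.

d ≈ 0.169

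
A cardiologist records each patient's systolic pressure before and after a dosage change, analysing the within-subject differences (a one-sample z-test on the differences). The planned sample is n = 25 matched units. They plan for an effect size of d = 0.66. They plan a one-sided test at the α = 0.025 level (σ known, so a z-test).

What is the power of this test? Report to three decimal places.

Power ≈ 0.910

Noncentrality parameter: δ = d·√n = 0.66 × √25 = 3.3000
Critical value for a one-sided test at α = 0.025: z_α = 1.960.
Power = P(Z > 1.960 − δ) = Φ(1.340) = 0.9099.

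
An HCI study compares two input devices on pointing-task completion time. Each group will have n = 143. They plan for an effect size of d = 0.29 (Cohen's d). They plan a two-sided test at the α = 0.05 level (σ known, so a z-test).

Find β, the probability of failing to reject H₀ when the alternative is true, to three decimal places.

Noncentrality parameter: δ = d·√(n/2) = 0.29 × √(143/2) = 2.4522
Critical value for a two-sided test at α = 0.05: z_{α/2} = 1.960.
Power = Φ(δ − 1.960) + Φ(−δ − 1.960) = Φ(0.492) + Φ(-4.412) = 0.6887 + 0.0000 = 0.6887.
Type II error: β = 1 − power = 1 − 0.6887 = 0.3113.

β ≈ 0.311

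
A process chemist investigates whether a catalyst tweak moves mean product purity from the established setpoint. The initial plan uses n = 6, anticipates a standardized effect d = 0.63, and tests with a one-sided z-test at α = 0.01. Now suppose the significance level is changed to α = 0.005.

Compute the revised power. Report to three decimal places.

δ = d·√n = 0.63 × √6 = 1.5432 (unchanged). New critical value: z_{0.005} = 2.576.
Revised power = P(Z > 2.576 − δ) = Φ(-1.033) = 0.1509.

Power ≈ 0.151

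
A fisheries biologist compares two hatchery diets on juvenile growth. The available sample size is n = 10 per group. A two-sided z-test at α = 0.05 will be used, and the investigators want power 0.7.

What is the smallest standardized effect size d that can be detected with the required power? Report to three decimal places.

Need Φ(δ − 1.960) = 0.7, so δ = 1.960 + 0.524 = 2.484.
(The second rejection-region term Φ(−δ − z_{α/2}) is negligible and dropped.)
δ = d·√(n/2) ⇒ d = δ/√(n/2) = 2.484/√(10/2) = 1.1110.

d ≈ 1.111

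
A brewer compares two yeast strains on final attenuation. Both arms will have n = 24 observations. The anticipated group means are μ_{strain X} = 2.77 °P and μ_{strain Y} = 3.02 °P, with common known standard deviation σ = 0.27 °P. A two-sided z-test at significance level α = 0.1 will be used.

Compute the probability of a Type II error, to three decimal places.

Standardized effect: d = |μ_{strain X} − μ_{strain Y}| / σ = |2.77 − 3.02| / 0.27 = 0.9259
Noncentrality parameter: δ = d·√(n/2) = 0.9259 × √(24/2) = 3.2075
Critical value for a two-sided test at α = 0.1: z_{α/2} = 1.645.
Power = Φ(δ − 1.645) + Φ(−δ − 1.645) = Φ(1.563) + Φ(-4.852) = 0.9409 + 0.0000 = 0.9409.
Type II error: β = 1 − power = 1 − 0.9409 = 0.0591.

β ≈ 0.059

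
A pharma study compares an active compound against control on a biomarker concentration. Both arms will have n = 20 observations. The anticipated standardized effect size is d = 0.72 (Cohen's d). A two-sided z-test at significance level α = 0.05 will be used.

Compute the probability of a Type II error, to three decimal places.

Noncentrality parameter: δ = d·√(n/2) = 0.72 × √(20/2) = 2.2768
Critical value for a two-sided test at α = 0.05: z_{α/2} = 1.960.
Power = Φ(δ − 1.960) + Φ(−δ − 1.960) = Φ(0.317) + Φ(-4.237) = 0.6243 + 0.0000 = 0.6243.
Type II error: β = 1 − power = 1 − 0.6243 = 0.3757.

β ≈ 0.376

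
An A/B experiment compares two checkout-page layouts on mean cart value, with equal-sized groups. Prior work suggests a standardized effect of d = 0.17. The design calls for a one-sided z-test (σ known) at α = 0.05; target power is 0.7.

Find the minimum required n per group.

n = 326 per group

For power 0.7 need Φ(δ − z_{0.05}) = 0.7, so δ = z_{0.05} + z_{0.30} = 1.645 + 0.524 = 2.169.
δ = d·√(n/2) ⇒ n = 2(δ/d)² = 2 × (2.169 / 0.17)² = 325.65.
Rounding up, n = 326 per group.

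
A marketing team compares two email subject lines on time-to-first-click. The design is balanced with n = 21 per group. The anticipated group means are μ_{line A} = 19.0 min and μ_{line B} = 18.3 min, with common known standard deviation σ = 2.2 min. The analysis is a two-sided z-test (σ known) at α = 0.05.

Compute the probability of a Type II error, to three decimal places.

Standardized effect: d = |μ_{line A} − μ_{line B}| / σ = |19.0 − 18.3| / 2.2 = 0.3182
Noncentrality parameter: δ = d·√(n/2) = 0.3182 × √(21/2) = 1.0310
Two-sided α = 0.05 → critical value z_{0.025} = 1.960.
Power = Φ(δ − 1.960) + Φ(−δ − 1.960) = Φ(-0.929) + Φ(-2.991) = 0.1765 + 0.0014 = 0.1779.
Type II error: β = 1 − power = 1 − 0.1779 = 0.8221.

β ≈ 0.822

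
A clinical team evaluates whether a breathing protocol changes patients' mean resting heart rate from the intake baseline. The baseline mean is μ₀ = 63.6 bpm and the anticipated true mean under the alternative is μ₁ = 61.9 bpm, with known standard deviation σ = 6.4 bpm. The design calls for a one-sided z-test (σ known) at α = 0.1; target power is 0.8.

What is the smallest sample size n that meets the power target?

Standardized effect: d = |μ₁ − μ₀| / σ = |61.9 − 63.6| / 6.4 = 0.2656
For power 0.8 need Φ(δ − z_{0.1}) = 0.8, so δ = z_{0.1} + z_{0.20} = 1.282 + 0.842 = 2.123.
δ = d·√n ⇒ n = (δ/d)² = (2.123 / 0.2656)² = 63.89.
Rounding up, n = 64.

n = 64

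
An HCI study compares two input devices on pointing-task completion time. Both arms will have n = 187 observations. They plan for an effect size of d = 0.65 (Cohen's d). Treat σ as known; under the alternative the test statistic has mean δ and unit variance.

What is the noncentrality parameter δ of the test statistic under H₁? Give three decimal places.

δ = d·√(n/2) = 0.65 × √(187/2) = 6.2852

δ ≈ 6.285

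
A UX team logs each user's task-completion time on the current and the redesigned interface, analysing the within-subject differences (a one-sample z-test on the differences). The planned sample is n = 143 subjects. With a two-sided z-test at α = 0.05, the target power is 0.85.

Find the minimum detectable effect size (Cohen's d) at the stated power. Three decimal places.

Need Φ(δ − 1.960) = 0.85, so δ = 1.960 + 1.036 = 2.996.
(The second rejection-region term Φ(−δ − z_{α/2}) is negligible and dropped.)
δ = d·√n ⇒ d = δ/√n = 2.996/√143 = 0.2506.

d ≈ 0.251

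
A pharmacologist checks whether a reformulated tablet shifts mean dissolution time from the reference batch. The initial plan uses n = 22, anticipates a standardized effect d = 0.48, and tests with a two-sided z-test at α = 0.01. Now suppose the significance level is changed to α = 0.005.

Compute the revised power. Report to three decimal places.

δ = d·√n = 0.48 × √22 = 2.2514 (unchanged). New critical value: z_{0.0025} = 2.807.
Revised power = Φ(δ − 2.807) + Φ(−δ − 2.807) = Φ(-0.556) + Φ(-5.058) = 0.2892 + 0.0000 = 0.2892.

Power ≈ 0.289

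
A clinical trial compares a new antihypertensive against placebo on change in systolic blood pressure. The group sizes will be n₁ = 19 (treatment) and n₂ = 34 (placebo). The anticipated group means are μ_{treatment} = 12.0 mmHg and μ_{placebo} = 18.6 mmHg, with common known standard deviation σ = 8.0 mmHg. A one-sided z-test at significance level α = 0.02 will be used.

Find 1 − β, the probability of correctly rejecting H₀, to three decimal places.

Standardized effect: d = |μ_{treatment} − μ_{placebo}| / σ = |12.0 − 18.6| / 8.0 = 0.8250
Noncentrality parameter: δ = d / √(1/n₁ + 1/n₂) = 0.8250 / √(1/19 + 1/34) = 2.8803
Critical value for a one-sided test at α = 0.02: z_α = 2.054.
Power = Φ(δ − 2.054) = Φ(0.827) = 0.7957.

Power ≈ 0.796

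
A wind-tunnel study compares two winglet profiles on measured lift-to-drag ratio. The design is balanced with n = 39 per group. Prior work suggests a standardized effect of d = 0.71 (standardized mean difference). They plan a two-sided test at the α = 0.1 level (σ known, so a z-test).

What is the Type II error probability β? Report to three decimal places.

β ≈ 0.068

Noncentrality parameter: δ = d·√(n/2) = 0.71 × √(39/2) = 3.1353
Two-sided α = 0.1 → critical value z_{0.05} = 1.645.
Power = Φ(δ − 1.645) + Φ(−δ − 1.645) = Φ(1.490) + Φ(-4.780) = 0.9319 + 0.0000 = 0.9319.
Type II error: β = 1 − power = 1 − 0.9319 = 0.0681.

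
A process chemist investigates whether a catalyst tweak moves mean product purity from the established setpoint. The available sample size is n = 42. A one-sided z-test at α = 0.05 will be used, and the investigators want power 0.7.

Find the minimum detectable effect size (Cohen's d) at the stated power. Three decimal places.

Required noncentrality: δ = z_{0.05} + z_{0.30} = 1.645 + 0.524 = 2.169.
δ = d·√n ⇒ d = δ/√n = 2.169/√42 = 0.3347.

d ≈ 0.335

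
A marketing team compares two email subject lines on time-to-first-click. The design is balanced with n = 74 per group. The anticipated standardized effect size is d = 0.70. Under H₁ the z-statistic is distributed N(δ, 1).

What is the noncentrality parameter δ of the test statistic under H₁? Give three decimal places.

The noncentrality parameter scales effect size by the design's sample-size factor: δ = d·√(n/2) = 0.70 × √(74/2) = 4.2579

δ ≈ 4.258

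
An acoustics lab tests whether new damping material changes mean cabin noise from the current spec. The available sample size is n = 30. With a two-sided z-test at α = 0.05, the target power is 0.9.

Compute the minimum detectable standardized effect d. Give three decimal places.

d ≈ 0.592

Required noncentrality: δ = z_{0.025} + z_{0.10} = 1.960 + 1.282 = 3.242.
(Lower-tail contribution to power is negligible for δ > 0.)
δ = d·√n ⇒ d = δ/√n = 3.242/√30 = 0.5918.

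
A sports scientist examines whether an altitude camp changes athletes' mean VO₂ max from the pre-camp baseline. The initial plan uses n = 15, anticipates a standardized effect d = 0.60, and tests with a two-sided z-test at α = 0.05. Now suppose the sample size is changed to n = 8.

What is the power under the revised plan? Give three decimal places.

With n = 8: δ = d·√n = 0.60 × √8 = 1.6971. Critical value z_{0.025} = 1.960.
Revised power = Φ(δ − 1.960) + Φ(−δ − 1.960) = Φ(-0.263) + Φ(-3.657) = 0.3963 + 0.0001 = 0.3964.

Power ≈ 0.396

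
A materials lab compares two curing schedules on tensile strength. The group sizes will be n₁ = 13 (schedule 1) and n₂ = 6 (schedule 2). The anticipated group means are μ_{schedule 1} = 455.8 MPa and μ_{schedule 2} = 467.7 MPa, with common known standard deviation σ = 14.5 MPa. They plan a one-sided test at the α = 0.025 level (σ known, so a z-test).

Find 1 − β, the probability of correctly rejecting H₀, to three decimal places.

Power ≈ 0.383

Standardized effect: d = |μ_{schedule 1} − μ_{schedule 2}| / σ = |455.8 − 467.7| / 14.5 = 0.8207
Noncentrality parameter: δ = d / √(1/n₁ + 1/n₂) = 0.8207 / √(1/13 + 1/6) = 1.6628
One-sided α = 0.025 → critical value z_{0.025} = 1.960.
Power = Φ(δ − 1.960) = Φ(-0.297) = 0.3832.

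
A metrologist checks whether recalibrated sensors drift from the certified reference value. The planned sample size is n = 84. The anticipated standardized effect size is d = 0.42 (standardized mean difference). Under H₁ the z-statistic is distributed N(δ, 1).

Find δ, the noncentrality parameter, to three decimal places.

δ ≈ 3.849

δ = d·√n = 0.42 × √84 = 3.8494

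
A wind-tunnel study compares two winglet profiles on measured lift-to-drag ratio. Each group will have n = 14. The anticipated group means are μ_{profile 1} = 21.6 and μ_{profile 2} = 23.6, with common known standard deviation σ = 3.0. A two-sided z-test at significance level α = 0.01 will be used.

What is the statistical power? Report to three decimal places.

Power ≈ 0.208

Standardized effect: d = |μ_{profile 1} − μ_{profile 2}| / σ = |21.6 − 23.6| / 3.0 = 0.6667
Noncentrality parameter: δ = d·√(n/2) = 0.6667 × √(14/2) = 1.7638
Critical value for a two-sided test at α = 0.01: z_{α/2} = 2.576.
Power = Φ(δ − 2.576) + Φ(−δ − 2.576) = Φ(-0.812) + Φ(-4.340) = 0.2084 + 0.0000 = 0.2084.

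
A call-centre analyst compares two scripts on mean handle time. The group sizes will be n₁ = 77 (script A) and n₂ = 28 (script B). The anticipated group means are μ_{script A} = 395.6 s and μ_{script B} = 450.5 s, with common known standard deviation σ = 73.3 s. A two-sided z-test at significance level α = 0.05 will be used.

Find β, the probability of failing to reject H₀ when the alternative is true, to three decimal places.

β ≈ 0.076

Standardized effect: d = |μ_{script A} − μ_{script B}| / σ = |395.6 − 450.5| / 73.3 = 0.7490
Noncentrality parameter: λ = d / √(1/n₁ + 1/n₂) = 0.7490 / √(1/77 + 1/28) = 3.3939
Two-sided α = 0.05 → critical value z_{0.025} = 1.960.
Power = Φ(λ − 1.960) + Φ(−λ − 1.960) = Φ(1.434) + Φ(-5.354) = 0.9242 + 0.0000 = 0.9242.
Type II error: β = 1 − power = 1 − 0.9242 = 0.0758.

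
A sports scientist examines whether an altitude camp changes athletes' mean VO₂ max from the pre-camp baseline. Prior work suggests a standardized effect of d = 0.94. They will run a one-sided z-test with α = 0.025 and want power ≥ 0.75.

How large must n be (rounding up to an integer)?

n = 8

For power 0.75 need Φ(δ − z_{0.025}) = 0.75, so δ = z_{0.025} + z_{0.25} = 1.960 + 0.674 = 2.634.
δ = d·√n ⇒ n = (δ/d)² = (2.634 / 0.94)² = 7.85.
Rounding up, n = 8.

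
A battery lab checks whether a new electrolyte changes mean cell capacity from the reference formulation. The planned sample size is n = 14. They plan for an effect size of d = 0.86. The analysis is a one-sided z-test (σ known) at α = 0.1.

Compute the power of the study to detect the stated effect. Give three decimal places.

Power ≈ 0.974

Noncentrality parameter: δ = d·√n = 0.86 × √14 = 3.2178
One-sided α = 0.1 → critical value z_{0.1} = 1.282.
Power = Φ(δ − 1.282) = Φ(1.936) = 0.9736.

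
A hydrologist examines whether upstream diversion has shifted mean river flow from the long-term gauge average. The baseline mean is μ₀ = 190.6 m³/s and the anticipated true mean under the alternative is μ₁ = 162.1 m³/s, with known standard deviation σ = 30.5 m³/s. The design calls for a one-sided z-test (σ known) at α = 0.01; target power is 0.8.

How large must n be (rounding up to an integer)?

Standardized effect: d = |μ₁ − μ₀| / σ = |162.1 − 190.6| / 30.5 = 0.9344
Set Φ(δ − 2.326) = 0.8; then δ − 2.326 = Φ⁻¹(0.8) = 0.842, giving δ = 3.168.
δ = d·√n ⇒ n = (δ/d)² = (3.168 / 0.9344)² = 11.49.
Rounding up, n = 12.

n = 12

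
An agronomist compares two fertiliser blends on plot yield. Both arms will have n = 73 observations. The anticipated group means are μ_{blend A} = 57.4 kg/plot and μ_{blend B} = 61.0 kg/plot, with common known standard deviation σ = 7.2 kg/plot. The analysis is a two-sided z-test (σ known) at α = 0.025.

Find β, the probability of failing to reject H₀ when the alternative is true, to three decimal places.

β ≈ 0.218

Standardized effect: d = |μ_{blend A} − μ_{blend B}| / σ = |57.4 − 61.0| / 7.2 = 0.5000
Noncentrality parameter: δ = d·√(n/2) = 0.5000 × √(73/2) = 3.0208
Two-sided α = 0.025 → critical value z_{0.0125} = 2.241.
Power = Φ(δ − 2.241) + Φ(−δ − 2.241) = Φ(0.779) + Φ(-5.262) = 0.7821 + 0.0000 = 0.7821.
Type II error: β = 1 − power = 1 − 0.7821 = 0.2179.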